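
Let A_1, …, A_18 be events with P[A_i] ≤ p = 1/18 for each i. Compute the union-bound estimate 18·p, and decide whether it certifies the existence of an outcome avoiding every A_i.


Union bound: P[∪_{i=1}^{18} A_i] ≤ Σ_i P[A_i] ≤ 18·p = 18·(1/18) = 1.
Numerically: 1 ≈ 1.000000.
Is 1 < 1? NO.
Since the bound 1 is ≥ 1, the union bound is uninformative here; it does NOT by itself certify existence.

18·p = 1 ≈ 1.000000; existence NOT certified by the union bound.


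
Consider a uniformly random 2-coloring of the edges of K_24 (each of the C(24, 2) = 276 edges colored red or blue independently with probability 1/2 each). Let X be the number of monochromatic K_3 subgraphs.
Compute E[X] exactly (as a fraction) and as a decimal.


Let X = Σ_S X_S over the C(24, 3) = 2024 subsets S of size 3, where X_S = 1 if the K_3 on S is monochromatic.
For a fixed S, the K_3 on S has C(3, 2) = 3 edges. P[all 3 edges red] = (1/2)^3, and likewise for blue, so P[monochromatic] = 2·(1/2)^3 = 2^{1 − 3} = 1/4.
By linearity of expectation: E[X] = C(24, 3) · 2^{1 − 3} = 2024 · 1/4 = 506.
Numerically: E[X] ≈ 506.000.

E[X] = C(24,3)·2^(1−C(3,2)) = 506 ≈ 506.000.


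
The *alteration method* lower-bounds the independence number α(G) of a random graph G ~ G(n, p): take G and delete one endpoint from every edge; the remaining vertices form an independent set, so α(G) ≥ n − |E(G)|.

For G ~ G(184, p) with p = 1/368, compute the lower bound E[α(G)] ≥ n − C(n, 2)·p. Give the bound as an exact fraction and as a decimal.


E[|E(G)|] = C(184, 2)·p = 16836 · (1/368) = 183/4.
E[α(G)] ≥ n − E[|E(G)|] = 184 − 183/4 = 553/4.
Numerically: ≈ 138.2500.
(This is only a lower bound; the true E[α(G)] may be larger.)

E[α(G)] ≥ 553/4 ≈ 138.2500.


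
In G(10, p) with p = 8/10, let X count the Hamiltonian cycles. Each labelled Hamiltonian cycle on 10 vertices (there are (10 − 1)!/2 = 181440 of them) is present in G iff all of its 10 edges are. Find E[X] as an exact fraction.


K_10 has (10 − 1)!/2 = 181440 labelled Hamiltonian cycles.
For each such Hamiltonian cycle H, let X_H = 1 if all 10 edges of H are present in G. Then P[X_H = 1] = p^{10} = (4/5)^{10} = 1048576/9765625.
By linearity: E[X] = Σ_H E[X_H] = 181440 · p^{10} = 181440 · 1048576/9765625 = 38050725888/1953125.
Numerically: E[X] ≈ 19482.

E[X] = 181440 · (4/5)^{10} = 38050725888/1953125 ≈ 19482.


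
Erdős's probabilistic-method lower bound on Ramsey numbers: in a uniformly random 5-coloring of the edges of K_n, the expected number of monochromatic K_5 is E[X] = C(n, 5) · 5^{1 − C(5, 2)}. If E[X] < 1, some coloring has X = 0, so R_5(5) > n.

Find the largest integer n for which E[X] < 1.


We need C(n, 5) · 5^{1 − 10} < 1, i.e. C(n, 5) < 5^{10 − 1} = 1953125.
Check values of n near the boundary:
  n = 44: C(44, 5) = 1086008; 1086008 < 1953125? YES
  n = 45: C(45, 5) = 1221759; 1221759 < 1953125? YES
  n = 46: C(46, 5) = 1370754; 1370754 < 1953125? YES
  n = 47: C(47, 5) = 1533939; 1533939 < 1953125? YES
  n = 48: C(48, 5) = 1712304; 1712304 < 1953125? YES
  n = 49: C(49, 5) = 1906884; 1906884 < 1953125? YES
  n = 50: C(50, 5) = 2118760; 2118760 < 1953125? NO
The largest n with C(n, 5) < 1953125 is n = 49 (where E[X] = 1906884/1953125 ≈ 0.976325). Hence R_5(5) > 49, i.e. R_5(5) ≥ 50.

Largest n = 49; hence R_5(5) > 49.


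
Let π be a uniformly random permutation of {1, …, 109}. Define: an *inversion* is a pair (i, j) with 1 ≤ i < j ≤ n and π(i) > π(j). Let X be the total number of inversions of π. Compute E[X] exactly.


Write X = Σ X_I over the C(109, 2) = 5886 pairs i < j, with X_I the indicator of one inversion.
There are 5886 indicators.
For each fixed pair i < j, the values π(i) and π(j) are two distinct elements of {1, …, 109} in uniformly random order; by symmetry P[π(i) > π(j)] = 1/2.
By linearity: E[X] = 5886 · (1/2) = C(109, 2) · (1/2) = 5886/2 = 2943 ≈ 2943.0000.

E[X] = 2943 = 2943.0000.


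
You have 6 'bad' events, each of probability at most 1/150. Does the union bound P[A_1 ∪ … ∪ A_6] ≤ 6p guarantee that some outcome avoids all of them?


Union bound: P[∪_{i=1}^{6} A_i] ≤ Σ_i P[A_i] ≤ 6·p = 6·(1/150) = 1/25.
Numerically: 1/25 ≈ 0.04000.
Is 1/25 < 1? YES.
Since P[∪ A_i] ≤ 1/25 < 1, the complement has P[∩ A_i^c] ≥ 1 − 1/25 = 24/25 > 0, so some outcome avoids every A_i.

6·p = 1/25 ≈ 0.04000; existence CERTIFIED by the union bound.


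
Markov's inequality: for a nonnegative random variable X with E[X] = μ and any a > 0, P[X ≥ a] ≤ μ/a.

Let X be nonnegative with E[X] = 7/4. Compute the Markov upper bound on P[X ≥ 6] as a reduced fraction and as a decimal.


μ = E[X] = 7/4, a = 6.
Markov: P[X ≥ 6] ≤ μ/a = (7/4)/6 = 7/24.
Numerically: ≈ 0.2917.
(Since a = 6 > μ = 1.7500, the bound 7/24 is < 1 and informative.)

P[X ≥ 6] ≤ 7/24 ≈ 0.2917.


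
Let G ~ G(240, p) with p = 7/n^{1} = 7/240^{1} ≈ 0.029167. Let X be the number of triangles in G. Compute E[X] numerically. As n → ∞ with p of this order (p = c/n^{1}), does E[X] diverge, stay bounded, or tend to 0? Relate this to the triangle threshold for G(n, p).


Number of potential triangles: C(240, 3) = 2275280.
Each occurs with probability p³ ≈ (0.029167)³ ≈ 2.4811921e-05.
By linearity: E[X] = C(240, 3)·p³ ≈ 2275280 · 2.4811921e-05 ≈ 56.45407.
Here α = 1, so p = 7/n is exactly at the triangle threshold p ~ 1/n. Asymptotically E[X] → c³/6 = 7³/6 = 343/6 ≈ 57.16667, a bounded constant. In this regime the triangle count is asymptotically Poisson(c³/6).

E[X] ≈ 56.45407; in regime p = Θ(1/n^{1}) E[X] stays bounded (at the triangle threshold p ~ 1/n).


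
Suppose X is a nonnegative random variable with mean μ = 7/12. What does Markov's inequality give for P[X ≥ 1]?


μ = E[X] = 7/12, a = 1.
Markov: P[X ≥ 1] ≤ μ/a = (7/12)/1 = 7/12.
Numerically: ≈ 0.5833.
(Since a = 1 > μ = 0.5833, the bound 7/12 is < 1 and informative.)

P[X ≥ 1] ≤ 7/12 ≈ 0.5833.


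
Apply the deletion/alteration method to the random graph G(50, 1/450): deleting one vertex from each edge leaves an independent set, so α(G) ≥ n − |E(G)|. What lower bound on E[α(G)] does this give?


E[|E(G)|] = C(50, 2)·p = 1225 · (1/450) = 49/18.
E[α(G)] ≥ n − E[|E(G)|] = 50 − 49/18 = 851/18.
Numerically: ≈ 47.277778.
(This is only a lower bound; the true E[α(G)] may be larger.)

E[α(G)] ≥ 851/18 ≈ 47.277778.


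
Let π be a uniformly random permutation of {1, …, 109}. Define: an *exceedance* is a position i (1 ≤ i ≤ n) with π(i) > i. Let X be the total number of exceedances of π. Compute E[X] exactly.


Write X = Σ_{i=1}^{109} X_i, where X_i = 1_{π(i) > i}.
For each fixed i, π(i) is uniform over {1, …, 109} (marginal of a uniform permutation), so P[π(i) > i] = (n − i)/n. Summing: Σ_{i=1}^{109} (n − i)/n = (0 + 1 + … + 108)/109 = 109(109 − 1)/(2·109) = (109 − 1)/2.
Hence E[X] = Σ_{i=1}^{109} (109 − i)/109 = 54 ≈ 54.000000.

E[X] = 54 = 54.000000.


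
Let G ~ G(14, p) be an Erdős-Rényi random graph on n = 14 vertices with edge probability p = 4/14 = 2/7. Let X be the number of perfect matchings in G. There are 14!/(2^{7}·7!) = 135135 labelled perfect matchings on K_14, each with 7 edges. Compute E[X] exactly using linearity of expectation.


K_14 has 14!/(2^{7}·7!) = 135135 labelled perfect matchings.
For each such perfect matching H, let X_H = 1 if all 7 edges of H are present in G. Then P[X_H = 1] = p^{7} = (2/7)^{7} = 128/823543.
Summing the indicators: E[X] = Σ_H E[X_H] = 135135 · p^{7} = 135135 · 128/823543 = 2471040/117649.
Numerically: E[X] ≈ 21.003.

E[X] = 135135 · (2/7)^{7} = 2471040/117649 ≈ 21.003.


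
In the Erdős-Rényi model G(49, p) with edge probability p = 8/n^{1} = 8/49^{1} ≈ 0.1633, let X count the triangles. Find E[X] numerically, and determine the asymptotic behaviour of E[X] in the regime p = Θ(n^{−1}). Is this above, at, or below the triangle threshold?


Number of potential triangles: C(49, 3) = 18424.
Each occurs with probability p³ ≈ (0.1633)³ ≈ 4.351928e-03.
By linearity: E[X] = C(49, 3)·p³ ≈ 18424 · 4.351928e-03 ≈ 80.1799.
Here α = 1, so p = 8/n is exactly at the triangle threshold p ~ 1/n. Asymptotically E[X] → c³/6 = 8³/6 = 256/3 ≈ 85.3333, a bounded constant. In this regime the triangle count is asymptotically Poisson(c³/6).

E[X] ≈ 80.1799; in regime p = Θ(1/n^{1}) E[X] stays bounded (at the triangle threshold p ~ 1/n).


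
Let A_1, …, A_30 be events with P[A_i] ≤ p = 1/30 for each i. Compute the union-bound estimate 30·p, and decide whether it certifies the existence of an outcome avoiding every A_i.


Union bound: P[∪_{i=1}^{30} A_i] ≤ Σ_i P[A_i] ≤ 30·p = 30·(1/30) = 1.
Numerically: 1 ≈ 1.0000000.
Is 1 < 1? NO.
Since the bound 1 is ≥ 1, the union bound is uninformative here; it does NOT by itself certify existence.

30·p = 1 ≈ 1.0000000; existence NOT certified by the union bound.


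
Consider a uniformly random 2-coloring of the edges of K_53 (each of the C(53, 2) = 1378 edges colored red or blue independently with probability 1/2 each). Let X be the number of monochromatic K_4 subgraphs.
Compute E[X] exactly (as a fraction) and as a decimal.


Let X = Σ_S X_S over the C(53, 4) = 292825 subsets S of size 4, where X_S = 1 if the K_4 on S is monochromatic.
For a fixed S, the K_4 on S has C(4, 2) = 6 edges. P[all 6 edges red] = (1/2)^6, and likewise for blue, so P[monochromatic] = 2·(1/2)^6 = 2^{1 − 6} = 1/32.
Summing: E[X] = C(53, 4) · 2^{1 − 6} = 292825 · 1/32 = 292825/32.
Numerically: E[X] ≈ 9150.7812.

E[X] = C(53,4)·2^(1−C(4,2)) = 292825/32 ≈ 9150.7812.


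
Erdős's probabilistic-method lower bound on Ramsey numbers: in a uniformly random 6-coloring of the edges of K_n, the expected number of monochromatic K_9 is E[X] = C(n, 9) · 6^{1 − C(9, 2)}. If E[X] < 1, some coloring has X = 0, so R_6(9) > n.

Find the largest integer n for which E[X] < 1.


We need C(n, 9) · 6^{1 − 36} < 1, i.e. C(n, 9) < 6^{36 − 1} = 1719070799748422591028658176.
Check values of n near the boundary:
  n = 4405: C(4405, 9) = 1706862792900636302463627150; 1706862792900636302463627150 < 1719070799748422591028658176? YES
  n = 4406: C(4406, 9) = 1710356485221788389505285700; 1710356485221788389505285700 < 1719070799748422591028658176? YES
  n = 4407: C(4407, 9) = 1713856532599459170657070050; 1713856532599459170657070050 < 1719070799748422591028658176? YES
  n = 4408: C(4408, 9) = 1717362945146264156457459600; 1717362945146264156457459600 < 1719070799748422591028658176? YES
  n = 4409: C(4409, 9) = 1720875732988608787686577131; 1720875732988608787686577131 < 1719070799748422591028658176? NO
  n = 4410: C(4410, 9) = 1724394906266704102180823710; 1724394906266704102180823710 < 1719070799748422591028658176? NO
The largest n with C(n, 9) < 1719070799748422591028658176 is n = 4408 (where E[X] = 35778394690547169926197075/35813974994758803979763712 ≈ 0.999). Hence R_6(9) > 4408, i.e. R_6(9) ≥ 4409.

Largest n = 4408; hence R_6(9) > 4408.


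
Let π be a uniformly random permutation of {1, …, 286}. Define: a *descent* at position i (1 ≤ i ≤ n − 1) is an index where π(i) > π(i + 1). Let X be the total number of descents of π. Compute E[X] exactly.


Write X = Σ X_I over i = 1, …, 285, with X_I the indicator of one descent.
There are 285 indicators.
For each fixed i, the pair (π(i), π(i+1)) is a uniformly random ordered pair of distinct values from {1, …, 286}; by symmetry P[π(i) > π(i+1)] = 1/2.
By linearity: E[X] = 285 · (1/2) = (286 − 1) · (1/2) = 285/2 ≈ 142.50000.

E[X] = 285/2 = 142.50000.


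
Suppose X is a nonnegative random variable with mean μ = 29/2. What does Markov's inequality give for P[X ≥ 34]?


μ = E[X] = 29/2, a = 34.
Markov: P[X ≥ 34] ≤ μ/a = (29/2)/34 = 29/68.
Numerically: ≈ 0.4265.
(Since a = 34 > μ = 14.5000, the bound 29/68 is < 1 and informative.)

P[X ≥ 34] ≤ 29/68 ≈ 0.4265.


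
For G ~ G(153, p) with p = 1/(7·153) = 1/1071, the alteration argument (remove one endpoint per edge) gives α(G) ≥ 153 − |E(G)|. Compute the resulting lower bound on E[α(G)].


E[|E(G)|] = C(153, 2)·p = 11628 · (1/1071) = 76/7.
E[α(G)] ≥ n − E[|E(G)|] = 153 − 76/7 = 995/7.
Numerically: ≈ 142.143.
(This is only a lower bound; the true E[α(G)] may be larger.)

E[α(G)] ≥ 995/7 ≈ 142.143.


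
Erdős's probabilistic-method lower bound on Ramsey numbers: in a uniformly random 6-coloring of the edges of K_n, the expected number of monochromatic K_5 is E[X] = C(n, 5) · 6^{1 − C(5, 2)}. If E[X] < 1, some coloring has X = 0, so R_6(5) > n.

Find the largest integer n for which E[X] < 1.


We need C(n, 5) · 6^{1 − 10} < 1, i.e. C(n, 5) < 6^{10 − 1} = 10077696.
Check values of n near the boundary:
  n = 66: C(66, 5) = 8936928; 8936928 < 10077696? YES
  n = 67: C(67, 5) = 9657648; 9657648 < 10077696? YES
  n = 68: C(68, 5) = 10424128; 10424128 < 10077696? NO
  n = 69: C(69, 5) = 11238513; 11238513 < 10077696? NO
The largest n with C(n, 5) < 10077696 is n = 67 (where E[X] = 67067/69984 ≈ 0.958319). Hence R_6(5) > 67, i.e. R_6(5) ≥ 68.

Largest n = 67; hence R_6(5) > 67.


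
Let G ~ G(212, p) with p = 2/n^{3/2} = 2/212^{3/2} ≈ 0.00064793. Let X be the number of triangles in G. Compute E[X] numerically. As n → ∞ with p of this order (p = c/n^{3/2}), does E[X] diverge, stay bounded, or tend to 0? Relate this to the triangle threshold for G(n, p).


Number of potential triangles: C(212, 3) = 1565620.
Each occurs with probability p³ ≈ (0.00064793)³ ≈ 2.7200608e-10.
By linearity: E[X] = C(212, 3)·p³ ≈ 1565620 · 2.7200608e-10 ≈ 0.00043.
Since α = 3/2 > 1, p = c/n^{3/2} = o(1/n) is below the triangle threshold p ~ 1/n. Asymptotically E[X] ~ (c³/6)·n^{3(1−α)} = (2³/6)·n^{-1.5} → 0, so by Markov's inequality G has no triangles w.h.p.

E[X] ≈ 0.00043; in regime p = Θ(1/n^{3/2}) E[X] tends to 0 (below the triangle threshold p ~ 1/n).


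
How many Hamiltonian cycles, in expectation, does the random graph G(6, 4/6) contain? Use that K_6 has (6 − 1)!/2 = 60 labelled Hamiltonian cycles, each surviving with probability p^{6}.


K_6 has (6 − 1)!/2 = 60 labelled Hamiltonian cycles.
For each such Hamiltonian cycle H, let X_H = 1 if all 6 edges of H are present in G. Then P[X_H = 1] = p^{6} = (2/3)^{6} = 64/729.
By linearity of expectation: E[X] = Σ_H E[X_H] = 60 · p^{6} = 60 · 64/729 = 1280/243.
Numerically: E[X] ≈ 5.2675.

E[X] = 60 · (2/3)^{6} = 1280/243 ≈ 5.2675.


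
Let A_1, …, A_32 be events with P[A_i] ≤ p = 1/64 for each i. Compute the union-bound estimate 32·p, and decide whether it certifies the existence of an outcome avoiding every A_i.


Union bound: P[∪_{i=1}^{32} A_i] ≤ Σ_i P[A_i] ≤ 32·p = 32·(1/64) = 1/2.
Numerically: 1/2 ≈ 0.5000000.
Is 1/2 < 1? YES.
Since P[∪ A_i] ≤ 1/2 < 1, the complement has P[∩ A_i^c] ≥ 1 − 1/2 = 1/2 > 0, so some outcome avoids every A_i.

32·p = 1/2 ≈ 0.5000000; existence CERTIFIED by the union bound.


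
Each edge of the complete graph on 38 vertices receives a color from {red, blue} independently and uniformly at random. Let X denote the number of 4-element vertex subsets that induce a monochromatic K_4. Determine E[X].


Let X = Σ_S X_S over the C(38, 4) = 73815 subsets S of size 4, where X_S = 1 if the K_4 on S is monochromatic.
For a fixed S, the K_4 on S has C(4, 2) = 6 edges. P[all 6 edges red] = (1/2)^6, and likewise for blue, so P[monochromatic] = 2·(1/2)^6 = 2^{1 − 6} = 1/32.
By linearity of expectation: E[X] = C(38, 4) · 2^{1 − 6} = 73815 · 1/32 = 73815/32.
Numerically: E[X] ≈ 2306.71875.

E[X] = C(38,4)·2^(1−C(4,2)) = 73815/32 ≈ 2306.71875.


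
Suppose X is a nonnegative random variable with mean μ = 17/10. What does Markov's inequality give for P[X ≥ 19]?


μ = E[X] = 17/10, a = 19.
Markov: P[X ≥ 19] ≤ μ/a = (17/10)/19 = 17/190.
Numerically: ≈ 0.08947.
(Since a = 19 > μ = 1.70000, the bound 17/190 is < 1 and informative.)

P[X ≥ 19] ≤ 17/190 ≈ 0.08947.


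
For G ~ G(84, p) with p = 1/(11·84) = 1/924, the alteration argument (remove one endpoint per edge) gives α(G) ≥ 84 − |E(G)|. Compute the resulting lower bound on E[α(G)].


E[|E(G)|] = C(84, 2)·p = 3486 · (1/924) = 83/22.
E[α(G)] ≥ n − E[|E(G)|] = 84 − 83/22 = 1765/22.
Numerically: ≈ 80.227273.
(This is only a lower bound; the true E[α(G)] may be larger.)

E[α(G)] ≥ 1765/22 ≈ 80.227273.


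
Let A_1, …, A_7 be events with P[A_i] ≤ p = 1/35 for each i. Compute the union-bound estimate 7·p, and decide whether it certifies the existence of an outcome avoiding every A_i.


Union bound: P[∪_{i=1}^{7} A_i] ≤ Σ_i P[A_i] ≤ 7·p = 7·(1/35) = 1/5.
Numerically: 1/5 ≈ 0.20000.
Is 1/5 < 1? YES.
Since P[∪ A_i] ≤ 1/5 < 1, the complement has P[∩ A_i^c] ≥ 1 − 1/5 = 4/5 > 0, so some outcome avoids every A_i.

7·p = 1/5 ≈ 0.20000; existence CERTIFIED by the union bound.


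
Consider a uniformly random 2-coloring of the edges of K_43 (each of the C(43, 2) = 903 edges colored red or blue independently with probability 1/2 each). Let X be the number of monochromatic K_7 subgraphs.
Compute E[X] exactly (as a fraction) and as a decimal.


Let X = Σ_S X_S over the C(43, 7) = 32224114 subsets S of size 7, where X_S = 1 if the K_7 on S is monochromatic.
For a fixed S, the K_7 on S has C(7, 2) = 21 edges. P[all 21 edges red] = (1/2)^21, and likewise for blue, so P[monochromatic] = 2·(1/2)^21 = 2^{1 − 21} = 1/1048576.
By linearity of expectation: E[X] = C(43, 7) · 2^{1 − 21} = 32224114 · 1/1048576 = 16112057/524288.
Numerically: E[X] ≈ 30.7313.

E[X] = C(43,7)·2^(1−C(7,2)) = 16112057/524288 ≈ 30.7313.


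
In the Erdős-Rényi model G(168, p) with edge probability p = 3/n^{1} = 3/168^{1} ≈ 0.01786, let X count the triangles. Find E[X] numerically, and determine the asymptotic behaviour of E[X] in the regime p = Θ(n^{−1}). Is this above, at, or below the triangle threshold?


Number of potential triangles: C(168, 3) = 776216.
Each occurs with probability p³ ≈ (0.01786)³ ≈ 5.694242e-06.
By linearity: E[X] = C(168, 3)·p³ ≈ 776216 · 5.694242e-06 ≈ 4.4200.
Here α = 1, so p = 3/n is exactly at the triangle threshold p ~ 1/n. Asymptotically E[X] → c³/6 = 3³/6 = 9/2 ≈ 4.5000, a bounded constant. In this regime the triangle count is asymptotically Poisson(c³/6).

E[X] ≈ 4.4200; in regime p = Θ(1/n^{1}) E[X] stays bounded (at the triangle threshold p ~ 1/n).


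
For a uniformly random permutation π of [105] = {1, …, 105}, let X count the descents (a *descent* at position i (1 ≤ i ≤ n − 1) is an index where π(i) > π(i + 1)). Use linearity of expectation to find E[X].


Write X = Σ X_I over i = 1, …, 104, with X_I the indicator of one descent.
There are 104 indicators.
For each fixed i, the pair (π(i), π(i+1)) is a uniformly random ordered pair of distinct values from {1, …, 105}; by symmetry P[π(i) > π(i+1)] = 1/2.
By linearity: E[X] = 104 · (1/2) = (105 − 1) · (1/2) = 52 ≈ 52.00000.

E[X] = 52 = 52.00000.


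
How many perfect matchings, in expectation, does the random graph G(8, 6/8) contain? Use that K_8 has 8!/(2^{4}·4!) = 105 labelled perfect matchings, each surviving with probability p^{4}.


K_8 has 8!/(2^{4}·4!) = 105 labelled perfect matchings.
For each such perfect matching H, let X_H = 1 if all 4 edges of H are present in G. Then P[X_H = 1] = p^{4} = (3/4)^{4} = 81/256.
Summing the indicators: E[X] = Σ_H E[X_H] = 105 · p^{4} = 105 · 81/256 = 8505/256.
Numerically: E[X] ≈ 33.223.

E[X] = 105 · (3/4)^{4} = 8505/256 ≈ 33.223.


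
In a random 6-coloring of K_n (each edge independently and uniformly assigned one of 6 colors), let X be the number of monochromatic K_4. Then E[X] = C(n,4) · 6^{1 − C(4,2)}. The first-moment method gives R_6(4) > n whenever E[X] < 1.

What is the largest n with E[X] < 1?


We need C(n, 4) · 6^{1 − 6} < 1, i.e. C(n, 4) < 6^{6 − 1} = 7776.
Check values of n near the boundary:
  n = 18: C(18, 4) = 3060; 3060 < 7776? YES
  n = 19: C(19, 4) = 3876; 3876 < 7776? YES
  n = 20: C(20, 4) = 4845; 4845 < 7776? YES
  n = 21: C(21, 4) = 5985; 5985 < 7776? YES
  n = 22: C(22, 4) = 7315; 7315 < 7776? YES
  n = 23: C(23, 4) = 8855; 8855 < 7776? NO
The largest n with C(n, 4) < 7776 is n = 22 (where E[X] = 7315/7776 ≈ 0.940715). Hence R_6(4) > 22, i.e. R_6(4) ≥ 23.

Largest n = 22; hence R_6(4) > 22.


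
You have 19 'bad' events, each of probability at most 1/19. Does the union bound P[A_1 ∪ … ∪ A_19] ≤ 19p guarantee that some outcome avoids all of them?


Union bound: P[∪_{i=1}^{19} A_i] ≤ Σ_i P[A_i] ≤ 19·p = 19·(1/19) = 1.
Numerically: 1 ≈ 1.0000.
Is 1 < 1? NO.
Since the bound 1 is ≥ 1, the union bound is uninformative here; it does NOT by itself certify existence.

19·p = 1 ≈ 1.0000; existence NOT certified by the union bound.


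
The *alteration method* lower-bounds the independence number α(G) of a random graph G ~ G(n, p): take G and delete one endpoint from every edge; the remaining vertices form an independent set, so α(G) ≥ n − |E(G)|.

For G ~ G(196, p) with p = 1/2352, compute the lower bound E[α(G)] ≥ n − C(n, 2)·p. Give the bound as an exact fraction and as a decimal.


E[|E(G)|] = C(196, 2)·p = 19110 · (1/2352) = 65/8.
E[α(G)] ≥ n − E[|E(G)|] = 196 − 65/8 = 1503/8.
Numerically: ≈ 187.875000.
(This is only a lower bound; the true E[α(G)] may be larger.)

E[α(G)] ≥ 1503/8 ≈ 187.875000.


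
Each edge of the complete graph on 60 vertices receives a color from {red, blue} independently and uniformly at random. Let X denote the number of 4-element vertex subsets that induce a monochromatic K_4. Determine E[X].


Let X = Σ_S X_S over the C(60, 4) = 487635 subsets S of size 4, where X_S = 1 if the K_4 on S is monochromatic.
For a fixed S, the K_4 on S has C(4, 2) = 6 edges. P[all 6 edges red] = (1/2)^6, and likewise for blue, so P[monochromatic] = 2·(1/2)^6 = 2^{1 − 6} = 1/32.
By linearity: E[X] = C(60, 4) · 2^{1 − 6} = 487635 · 1/32 = 487635/32.
Numerically: E[X] ≈ 15238.5938.

E[X] = C(60,4)·2^(1−C(4,2)) = 487635/32 ≈ 15238.5938.


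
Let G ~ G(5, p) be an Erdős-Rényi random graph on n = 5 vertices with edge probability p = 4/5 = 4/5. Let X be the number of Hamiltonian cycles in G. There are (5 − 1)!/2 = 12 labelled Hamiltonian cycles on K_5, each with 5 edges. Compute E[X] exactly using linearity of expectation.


K_5 has (5 − 1)!/2 = 12 labelled Hamiltonian cycles.
For each such Hamiltonian cycle H, let X_H = 1 if all 5 edges of H are present in G. Then P[X_H = 1] = p^{5} = (4/5)^{5} = 1024/3125.
Summing the indicators: E[X] = Σ_H E[X_H] = 12 · p^{5} = 12 · 1024/3125 = 12288/3125.
Numerically: E[X] ≈ 3.9322.

E[X] = 12 · (4/5)^{5} = 12288/3125 ≈ 3.9322.


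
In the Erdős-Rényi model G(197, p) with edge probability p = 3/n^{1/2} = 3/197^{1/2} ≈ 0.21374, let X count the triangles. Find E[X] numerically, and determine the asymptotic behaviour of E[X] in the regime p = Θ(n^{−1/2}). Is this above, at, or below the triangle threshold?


Number of potential triangles: C(197, 3) = 1254890.
Each occurs with probability p³ ≈ (0.21374)³ ≈ 9.7648241e-03.
By linearity: E[X] = C(197, 3)·p³ ≈ 1254890 · 9.7648241e-03 ≈ 12253.78013.
Since α = 1/2 < 1, p = c/n^{1/2} ≫ 1/n is above the triangle threshold p ~ 1/n. Asymptotically E[X] ~ (c³/6)·n^{3(1−α)} = (3³/6)·n^{1.5} → ∞; triangles are abundant w.h.p.

E[X] ≈ 12253.78013; in regime p = Θ(1/n^{1/2}) E[X] diverges (above the triangle threshold p ~ 1/n).


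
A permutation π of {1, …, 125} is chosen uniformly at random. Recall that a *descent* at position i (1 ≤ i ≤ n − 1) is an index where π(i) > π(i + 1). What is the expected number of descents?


Write X = Σ X_I over i = 1, …, 124, with X_I the indicator of one descent.
There are 124 indicators.
For each fixed i, the pair (π(i), π(i+1)) is a uniformly random ordered pair of distinct values from {1, …, 125}; by symmetry P[π(i) > π(i+1)] = 1/2.
By linearity: E[X] = 124 · (1/2) = (125 − 1) · (1/2) = 62 ≈ 62.0000.

E[X] = 62 = 62.0000.


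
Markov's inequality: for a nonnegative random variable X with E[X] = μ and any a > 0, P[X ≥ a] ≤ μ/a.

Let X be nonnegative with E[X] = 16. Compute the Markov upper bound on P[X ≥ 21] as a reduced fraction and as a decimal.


μ = E[X] = 16, a = 21.
Markov: P[X ≥ 21] ≤ μ/a = (16)/21 = 16/21.
Numerically: ≈ 0.761905.
(Since a = 21 > μ = 16.000000, the bound 16/21 is < 1 and informative.)

P[X ≥ 21] ≤ 16/21 ≈ 0.761905.


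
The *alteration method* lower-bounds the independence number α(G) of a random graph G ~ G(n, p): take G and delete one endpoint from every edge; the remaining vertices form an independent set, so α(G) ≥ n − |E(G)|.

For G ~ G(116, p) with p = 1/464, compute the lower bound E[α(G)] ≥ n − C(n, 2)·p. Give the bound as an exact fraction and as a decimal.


E[|E(G)|] = C(116, 2)·p = 6670 · (1/464) = 115/8.
E[α(G)] ≥ n − E[|E(G)|] = 116 − 115/8 = 813/8.
Numerically: ≈ 101.625.
(This is only a lower bound; the true E[α(G)] may be larger.)

E[α(G)] ≥ 813/8 ≈ 101.625.


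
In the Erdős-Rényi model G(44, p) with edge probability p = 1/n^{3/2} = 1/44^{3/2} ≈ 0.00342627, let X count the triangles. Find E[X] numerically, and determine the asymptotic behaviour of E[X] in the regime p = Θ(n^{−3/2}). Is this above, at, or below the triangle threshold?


Number of potential triangles: C(44, 3) = 13244.
Each occurs with probability p³ ≈ (0.00342627)³ ≈ 4.02219346e-08.
By linearity: E[X] = C(44, 3)·p³ ≈ 13244 · 4.02219346e-08 ≈ 0.000533.
Since α = 3/2 > 1, p = c/n^{3/2} = o(1/n) is below the triangle threshold p ~ 1/n. Asymptotically E[X] ~ (c³/6)·n^{3(1−α)} = (1³/6)·n^{-1.5} → 0, so by Markov's inequality G has no triangles w.h.p.

E[X] ≈ 0.000533; in regime p = Θ(1/n^{3/2}) E[X] tends to 0 (below the triangle threshold p ~ 1/n).


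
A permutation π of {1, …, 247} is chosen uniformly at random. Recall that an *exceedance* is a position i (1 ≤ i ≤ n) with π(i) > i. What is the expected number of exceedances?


Write X = Σ_{i=1}^{247} X_i, where X_i = 1_{π(i) > i}.
For each fixed i, π(i) is uniform over {1, …, 247} (marginal of a uniform permutation), so P[π(i) > i] = (n − i)/n. Summing: Σ_{i=1}^{247} (n − i)/n = (0 + 1 + … + 246)/247 = 247(247 − 1)/(2·247) = (247 − 1)/2.
Hence E[X] = Σ_{i=1}^{247} (247 − i)/247 = 123 ≈ 123.0000.

E[X] = 123 = 123.0000.


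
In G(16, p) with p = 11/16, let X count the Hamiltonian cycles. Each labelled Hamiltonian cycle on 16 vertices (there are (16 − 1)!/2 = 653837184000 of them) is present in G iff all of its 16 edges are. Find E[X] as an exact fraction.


K_16 has (16 − 1)!/2 = 653837184000 labelled Hamiltonian cycles.
For each such Hamiltonian cycle H, let X_H = 1 if all 16 edges of H are present in G. Then P[X_H = 1] = p^{16} = (11/16)^{16} = 45949729863572161/18446744073709551616.
By linearity of expectation: E[X] = Σ_H E[X_H] = 653837184000 · p^{16} = 653837184000 · 45949729863572161/18446744073709551616 = 29339494120662818290072875/18014398509481984.
Numerically: E[X] ≈ 1.62867e+09.

E[X] = 653837184000 · (11/16)^{16} = 29339494120662818290072875/18014398509481984 ≈ 1.62867e+09.


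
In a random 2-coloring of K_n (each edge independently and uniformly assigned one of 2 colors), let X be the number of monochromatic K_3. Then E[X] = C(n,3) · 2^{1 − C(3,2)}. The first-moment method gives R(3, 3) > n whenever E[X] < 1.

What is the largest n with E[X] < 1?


We need C(n, 3) · 2^{1 − 3} < 1, i.e. C(n, 3) < 2^{3 − 1} = 4.
Check values of n near the boundary:
  n = 3: C(3, 3) = 1; 1 < 4? YES
  n = 4: C(4, 3) = 4; 4 < 4? NO
  n = 5: C(5, 3) = 10; 10 < 4? NO
  n = 6: C(6, 3) = 20; 20 < 4? NO
The largest n with C(n, 3) < 4 is n = 3 (where E[X] = 1/4 ≈ 0.250000). Hence R(3, 3) > 3, i.e. R(3, 3) ≥ 4.

Largest n = 3; hence R(3, 3) > 3.


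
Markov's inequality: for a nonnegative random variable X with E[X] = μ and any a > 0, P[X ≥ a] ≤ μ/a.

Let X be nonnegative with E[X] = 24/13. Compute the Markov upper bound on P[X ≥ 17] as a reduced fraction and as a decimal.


μ = E[X] = 24/13, a = 17.
Markov: P[X ≥ 17] ≤ μ/a = (24/13)/17 = 24/221.
Numerically: ≈ 0.1086.
(Since a = 17 > μ = 1.8462, the bound 24/221 is < 1 and informative.)

P[X ≥ 17] ≤ 24/221 ≈ 0.1086.


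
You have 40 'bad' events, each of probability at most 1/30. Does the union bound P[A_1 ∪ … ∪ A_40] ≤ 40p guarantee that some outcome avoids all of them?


Union bound: P[∪_{i=1}^{40} A_i] ≤ Σ_i P[A_i] ≤ 40·p = 40·(1/30) = 4/3.
Numerically: 4/3 ≈ 1.333.
Is 4/3 < 1? NO.
Since the bound 4/3 is ≥ 1, the union bound is uninformative here; it does NOT by itself certify existence.

40·p = 4/3 ≈ 1.333; existence NOT certified by the union bound.


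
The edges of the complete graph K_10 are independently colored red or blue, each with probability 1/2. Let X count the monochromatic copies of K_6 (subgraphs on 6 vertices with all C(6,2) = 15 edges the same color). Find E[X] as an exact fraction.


Let X = Σ_S X_S over the C(10, 6) = 210 subsets S of size 6, where X_S = 1 if the K_6 on S is monochromatic.
For a fixed S, the K_6 on S has C(6, 2) = 15 edges. P[all 15 edges red] = (1/2)^15, and likewise for blue, so P[monochromatic] = 2·(1/2)^15 = 2^{1 − 15} = 1/16384.
Summing: E[X] = C(10, 6) · 2^{1 − 15} = 210 · 1/16384 = 105/8192.
Numerically: E[X] ≈ 0.013.

E[X] = C(10,6)·2^(1−C(6,2)) = 105/8192 ≈ 0.013.


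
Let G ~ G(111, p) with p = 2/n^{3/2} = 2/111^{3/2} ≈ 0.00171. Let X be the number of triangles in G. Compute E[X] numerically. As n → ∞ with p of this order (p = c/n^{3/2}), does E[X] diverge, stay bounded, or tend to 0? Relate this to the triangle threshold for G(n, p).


Number of potential triangles: C(111, 3) = 221815.
Each occurs with probability p³ ≈ (0.00171)³ ≈ 5.00192e-09.
By linearity: E[X] = C(111, 3)·p³ ≈ 221815 · 5.00192e-09 ≈ 0.001.
Since α = 3/2 > 1, p = c/n^{3/2} = o(1/n) is below the triangle threshold p ~ 1/n. Asymptotically E[X] ~ (c³/6)·n^{3(1−α)} = (2³/6)·n^{-1.5} → 0, so by Markov's inequality G has no triangles w.h.p.

E[X] ≈ 0.001; in regime p = Θ(1/n^{3/2}) E[X] tends to 0 (below the triangle threshold p ~ 1/n).


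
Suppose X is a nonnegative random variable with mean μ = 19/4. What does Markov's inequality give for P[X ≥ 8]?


μ = E[X] = 19/4, a = 8.
Markov: P[X ≥ 8] ≤ μ/a = (19/4)/8 = 19/32.
Numerically: ≈ 0.59375.
(Since a = 8 > μ = 4.75000, the bound 19/32 is < 1 and informative.)

P[X ≥ 8] ≤ 19/32 ≈ 0.59375.


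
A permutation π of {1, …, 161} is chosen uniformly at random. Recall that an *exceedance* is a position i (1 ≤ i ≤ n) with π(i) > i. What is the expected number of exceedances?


Write X = Σ_{i=1}^{161} X_i, where X_i = 1_{π(i) > i}.
For each fixed i, π(i) is uniform over {1, …, 161} (marginal of a uniform permutation), so P[π(i) > i] = (n − i)/n. Summing: Σ_{i=1}^{161} (n − i)/n = (0 + 1 + … + 160)/161 = 161(161 − 1)/(2·161) = (161 − 1)/2.
Hence E[X] = Σ_{i=1}^{161} (161 − i)/161 = 80 ≈ 80.00000.

E[X] = 80 = 80.00000.


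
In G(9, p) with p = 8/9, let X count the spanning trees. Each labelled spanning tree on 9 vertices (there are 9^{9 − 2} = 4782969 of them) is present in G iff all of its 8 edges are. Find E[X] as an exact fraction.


K_9 has 9^{9 − 2} = 4782969 labelled spanning trees.
For each such spanning tree H, let X_H = 1 if all 8 edges of H are present in G. Then P[X_H = 1] = p^{8} = (8/9)^{8} = 16777216/43046721.
By linearity of expectation: E[X] = Σ_H E[X_H] = 4782969 · p^{8} = 4782969 · 16777216/43046721 = 16777216/9.
Numerically: E[X] ≈ 1.86e+06.

E[X] = 4782969 · (8/9)^{8} = 16777216/9 ≈ 1.86e+06.


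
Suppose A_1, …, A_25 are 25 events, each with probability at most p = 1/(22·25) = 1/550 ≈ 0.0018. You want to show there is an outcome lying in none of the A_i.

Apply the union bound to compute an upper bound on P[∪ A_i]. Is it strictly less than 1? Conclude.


Union bound: P[∪_{i=1}^{25} A_i] ≤ Σ_i P[A_i] ≤ 25·p = 25·(1/550) = 1/22.
Numerically: 1/22 ≈ 0.0455.
Is 1/22 < 1? YES.
Since P[∪ A_i] ≤ 1/22 < 1, the complement has P[∩ A_i^c] ≥ 1 − 1/22 = 21/22 > 0, so some outcome avoids every A_i.

25·p = 1/22 ≈ 0.0455; existence CERTIFIED by the union bound.


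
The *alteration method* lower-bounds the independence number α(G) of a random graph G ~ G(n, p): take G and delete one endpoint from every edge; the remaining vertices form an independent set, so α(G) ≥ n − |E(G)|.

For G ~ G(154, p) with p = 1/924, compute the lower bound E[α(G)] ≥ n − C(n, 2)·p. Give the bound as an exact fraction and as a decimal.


E[|E(G)|] = C(154, 2)·p = 11781 · (1/924) = 51/4.
E[α(G)] ≥ n − E[|E(G)|] = 154 − 51/4 = 565/4.
Numerically: ≈ 141.250.
(This is only a lower bound; the true E[α(G)] may be larger.)

E[α(G)] ≥ 565/4 ≈ 141.250.


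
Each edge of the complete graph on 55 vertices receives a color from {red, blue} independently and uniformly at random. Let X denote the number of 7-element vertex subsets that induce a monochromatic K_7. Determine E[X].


Let X = Σ_S X_S over the C(55, 7) = 202927725 subsets S of size 7, where X_S = 1 if the K_7 on S is monochromatic.
For a fixed S, the K_7 on S has C(7, 2) = 21 edges. P[all 21 edges red] = (1/2)^21, and likewise for blue, so P[monochromatic] = 2·(1/2)^21 = 2^{1 − 21} = 1/1048576.
Summing: E[X] = C(55, 7) · 2^{1 − 21} = 202927725 · 1/1048576 = 202927725/1048576.
Numerically: E[X] ≈ 193.526959.

E[X] = C(55,7)·2^(1−C(7,2)) = 202927725/1048576 ≈ 193.526959.


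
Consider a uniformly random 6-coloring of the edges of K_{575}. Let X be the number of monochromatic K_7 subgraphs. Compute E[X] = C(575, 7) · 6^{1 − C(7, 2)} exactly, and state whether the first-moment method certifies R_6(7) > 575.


E[X] = C(575, 7) · 6^{1 − 21} = 3974871393896975 · 6^{−20} = 3974871393896975/3656158440062976.
As a reduced fraction: E[X] = 3974871393896975/3656158440062976 ≈ 1.087172.
Is E[X] < 1? NO.
Since E[X] ≥ 1, the first-moment bound is inconclusive at n = 575; it does NOT by itself certify R_6(7) > 575.

E[X] = 3974871393896975/3656158440062976 ≈ 1.087172; E[X] ≥ 1; first-moment method inconclusive here.


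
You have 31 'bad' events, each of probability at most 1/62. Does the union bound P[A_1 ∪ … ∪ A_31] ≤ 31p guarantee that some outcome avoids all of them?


Union bound: P[∪_{i=1}^{31} A_i] ≤ Σ_i P[A_i] ≤ 31·p = 31·(1/62) = 1/2.
Numerically: 1/2 ≈ 0.50000.
Is 1/2 < 1? YES.
Since P[∪ A_i] ≤ 1/2 < 1, the complement has P[∩ A_i^c] ≥ 1 − 1/2 = 1/2 > 0, so some outcome avoids every A_i.

31·p = 1/2 ≈ 0.50000; existence CERTIFIED by the union bound.


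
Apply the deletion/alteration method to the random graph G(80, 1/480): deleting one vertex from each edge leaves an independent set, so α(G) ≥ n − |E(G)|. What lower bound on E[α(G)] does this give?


E[|E(G)|] = C(80, 2)·p = 3160 · (1/480) = 79/12.
E[α(G)] ≥ n − E[|E(G)|] = 80 − 79/12 = 881/12.
Numerically: ≈ 73.416667.
(This is only a lower bound; the true E[α(G)] may be larger.)

E[α(G)] ≥ 881/12 ≈ 73.416667.


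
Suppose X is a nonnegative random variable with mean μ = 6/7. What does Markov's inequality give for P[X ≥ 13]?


μ = E[X] = 6/7, a = 13.
Markov: P[X ≥ 13] ≤ μ/a = (6/7)/13 = 6/91.
Numerically: ≈ 0.066.
(Since a = 13 > μ = 0.857, the bound 6/91 is < 1 and informative.)

P[X ≥ 13] ≤ 6/91 ≈ 0.066.


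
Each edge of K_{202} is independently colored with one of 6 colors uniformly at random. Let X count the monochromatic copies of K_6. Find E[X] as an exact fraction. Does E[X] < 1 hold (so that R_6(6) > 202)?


E[X] = C(202, 6) · 6^{1 − 15} = 87544611330 · 6^{−14} = 87544611330/78364164096.
As a reduced fraction: E[X] = 14590768555/13060694016 ≈ 1.117151.
Is E[X] < 1? NO.
Since E[X] ≥ 1, the first-moment bound is inconclusive at n = 202; it does NOT by itself certify R_6(6) > 202.

E[X] = 14590768555/13060694016 ≈ 1.117151; E[X] ≥ 1; first-moment method inconclusive here.


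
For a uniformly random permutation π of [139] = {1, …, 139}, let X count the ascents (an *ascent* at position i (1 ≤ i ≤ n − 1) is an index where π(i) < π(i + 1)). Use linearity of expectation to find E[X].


Write X = Σ X_I over i = 1, …, 138, with X_I the indicator of one ascent.
There are 138 indicators.
For each fixed i, the pair (π(i), π(i+1)) is a uniformly random ordered pair of distinct values from {1, …, 139}; by symmetry P[π(i) < π(i+1)] = 1/2.
By linearity: E[X] = 138 · (1/2) = (139 − 1) · (1/2) = 69 ≈ 69.000000.

E[X] = 69 = 69.000000.


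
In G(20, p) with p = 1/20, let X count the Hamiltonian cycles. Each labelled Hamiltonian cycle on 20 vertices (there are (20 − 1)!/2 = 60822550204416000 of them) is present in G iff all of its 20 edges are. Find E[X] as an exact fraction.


K_20 has (20 − 1)!/2 = 60822550204416000 labelled Hamiltonian cycles.
For each such Hamiltonian cycle H, let X_H = 1 if all 20 edges of H are present in G. Then P[X_H = 1] = p^{20} = (1/20)^{20} = 1/104857600000000000000000000.
By linearity of expectation: E[X] = Σ_H E[X_H] = 60822550204416000 · p^{20} = 60822550204416000 · 1/104857600000000000000000000 = 14849255421/25600000000000000000.
Numerically: E[X] ≈ 5.8e-10.

E[X] = 60822550204416000 · (1/20)^{20} = 14849255421/25600000000000000000 ≈ 5.8e-10.


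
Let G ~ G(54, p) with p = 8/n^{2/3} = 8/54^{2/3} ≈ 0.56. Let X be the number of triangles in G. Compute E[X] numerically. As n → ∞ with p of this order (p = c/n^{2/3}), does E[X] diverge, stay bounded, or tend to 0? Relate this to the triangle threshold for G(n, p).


Number of potential triangles: C(54, 3) = 24804.
Each occurs with probability p³ ≈ (0.56)³ ≈ 1.755830e-01.
By linearity: E[X] = C(54, 3)·p³ ≈ 24804 · 1.755830e-01 ≈ 4355.1605.
Since α = 2/3 < 1, p = c/n^{2/3} ≫ 1/n is above the triangle threshold p ~ 1/n. Asymptotically E[X] ~ (c³/6)·n^{3(1−α)} = (8³/6)·n^{1} → ∞; triangles are abundant w.h.p.

E[X] ≈ 4355.1605; in regime p = Θ(1/n^{2/3}) E[X] diverges (above the triangle threshold p ~ 1/n).


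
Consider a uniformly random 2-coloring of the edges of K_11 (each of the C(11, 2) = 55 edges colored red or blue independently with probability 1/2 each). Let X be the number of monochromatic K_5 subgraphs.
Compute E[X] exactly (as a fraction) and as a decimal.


Let X = Σ_S X_S over the C(11, 5) = 462 subsets S of size 5, where X_S = 1 if the K_5 on S is monochromatic.
For a fixed S, the K_5 on S has C(5, 2) = 10 edges. P[all 10 edges red] = (1/2)^10, and likewise for blue, so P[monochromatic] = 2·(1/2)^10 = 2^{1 − 10} = 1/512.
By linearity: E[X] = C(11, 5) · 2^{1 − 10} = 462 · 1/512 = 231/256.
Numerically: E[X] ≈ 0.90234.

E[X] = C(11,5)·2^(1−C(5,2)) = 231/256 ≈ 0.90234.


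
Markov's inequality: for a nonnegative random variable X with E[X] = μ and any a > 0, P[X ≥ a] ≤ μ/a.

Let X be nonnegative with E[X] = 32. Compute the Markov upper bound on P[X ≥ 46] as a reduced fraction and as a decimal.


μ = E[X] = 32, a = 46.
Markov: P[X ≥ 46] ≤ μ/a = (32)/46 = 16/23.
Numerically: ≈ 0.695652.
(Since a = 46 > μ = 32.000000, the bound 16/23 is < 1 and informative.)

P[X ≥ 46] ≤ 16/23 ≈ 0.695652.


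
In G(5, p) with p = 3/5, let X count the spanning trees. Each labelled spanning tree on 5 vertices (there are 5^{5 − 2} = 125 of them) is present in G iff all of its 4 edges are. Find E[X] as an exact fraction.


K_5 has 5^{5 − 2} = 125 labelled spanning trees.
For each such spanning tree H, let X_H = 1 if all 4 edges of H are present in G. Then P[X_H = 1] = p^{4} = (3/5)^{4} = 81/625.
By linearity of expectation: E[X] = Σ_H E[X_H] = 125 · p^{4} = 125 · 81/625 = 81/5.
Numerically: E[X] ≈ 16.2.

E[X] = 125 · (3/5)^{4} = 81/5 ≈ 16.2.
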